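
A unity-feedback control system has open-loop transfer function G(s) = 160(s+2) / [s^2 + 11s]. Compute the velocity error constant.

The denominator has no term below 11s — 1 pole at s=0, type 1.
K_v = lim_{s→0} s·G(s) = 160·2 / 11 = 320/11.

320/11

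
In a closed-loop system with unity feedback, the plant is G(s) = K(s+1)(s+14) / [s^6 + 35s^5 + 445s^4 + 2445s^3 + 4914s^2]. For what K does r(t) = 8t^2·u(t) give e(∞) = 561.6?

10

The denominator has no term below 4914s^2 — 2 poles at s=0, type 2.
K_a = lim_{s→0} s^2·G(s) = K·1·14 / 4914 = (1/351)·K.
e_ss = 16/K_a = 561.6 ⇒ K_a = 10/351 ⇒ K = (10/351)/(1/351) = 10.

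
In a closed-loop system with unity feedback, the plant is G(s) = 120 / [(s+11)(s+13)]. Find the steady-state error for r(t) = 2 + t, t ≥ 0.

infinity

G(s) has no factors of s in the denominator, so the system is type 0. Taking each input component in turn:
  • 2: e_ss = 2/(1+K_p) with K_p=120/143 → 286/263.
  • t: a type-0 system cannot track it, e_ss → ∞.
The unbounded component dominates.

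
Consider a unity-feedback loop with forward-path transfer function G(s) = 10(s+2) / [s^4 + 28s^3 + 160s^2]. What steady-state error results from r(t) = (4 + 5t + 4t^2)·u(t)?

64

Lowest-order denominator term is 160s^2, so the open loop has 2 poles at the origin → type 2 system. Taking each input component in turn:
  • 4: tracked with zero error.
  • 5t: tracked with zero error.
  • 4t^2: e_ss = 8/K_a with K_a=0.125 → 64.
Total e_ss = 64.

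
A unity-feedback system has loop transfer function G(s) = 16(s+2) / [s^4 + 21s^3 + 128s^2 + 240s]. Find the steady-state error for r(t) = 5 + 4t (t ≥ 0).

30

The denominator has no term below 240s — 1 pole at s=0, type 1. Taking each input component in turn:
  • 5: tracked with zero error.
  • 4t: e_ss = 4/K_v with K_v=2/15 → 30.
Total e_ss = 30.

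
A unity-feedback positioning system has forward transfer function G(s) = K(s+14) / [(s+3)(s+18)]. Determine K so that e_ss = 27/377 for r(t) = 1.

System type = 0 (no poles at s=0).
K_p = lim_{s→0} G(s) = K·14 / (3·18) = (7/27)·K.
e_ss = 1/(1 + K_p) = 27/377 ⇒ 1 + (7/27)·K = 377/27 ⇒ K = 50.

50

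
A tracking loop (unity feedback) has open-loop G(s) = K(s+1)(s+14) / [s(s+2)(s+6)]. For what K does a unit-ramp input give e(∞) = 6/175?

25

One free integrator in G(s): this is a type 1 system.
K_v = lim_{s→0} s·G(s) = K·1·14 / (2·6) = (7/6)·K.
e_ss = 1/K_v = 6/175 ⇒ K_v = 175/6 ⇒ K = (175/6)/(7/6) = 25.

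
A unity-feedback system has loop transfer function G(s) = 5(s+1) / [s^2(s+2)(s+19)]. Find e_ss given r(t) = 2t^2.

System type = 2 (two poles at s=0).
K_a = lim_{s→0} s^2·G(s) = 5·1 / (2·19) = 5/38.
r(t) = 2t^2 gives R(s) = 4/s^3.
e_ss = 4/K_a = 4/(5/38) = 30.4.

30.4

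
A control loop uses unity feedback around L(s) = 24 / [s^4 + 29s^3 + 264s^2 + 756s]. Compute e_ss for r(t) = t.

Lowest-order denominator term is 756s, so the open loop has 1 pole at the origin → type 1 system.
K_v = lim_{s→0} s·L(s) = 24 / 756 = 2/63.
e_ss = 1/K_v = 1/(2/63) = 31.5.

31.5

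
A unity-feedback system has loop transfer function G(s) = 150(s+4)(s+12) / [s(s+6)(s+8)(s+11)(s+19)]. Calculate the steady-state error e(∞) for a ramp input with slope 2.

The open loop has one pole at the origin → type 1 system.
K_v = lim_{s→0} s·G(s) = 150·4·12 / (6·8·11·19) = 150/209.
e_ss = 2/K_v = 2/(150/209) = 209/75.

209/75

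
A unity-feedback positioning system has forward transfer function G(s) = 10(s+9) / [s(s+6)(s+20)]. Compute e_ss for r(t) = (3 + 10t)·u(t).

40/3

System type = 1 (one pole at s=0). By superposition:
  • 3: tracked with zero error.
  • 10t: e_ss = 10/K_v with K_v=0.75 → 40/3.
Total e_ss = 40/3.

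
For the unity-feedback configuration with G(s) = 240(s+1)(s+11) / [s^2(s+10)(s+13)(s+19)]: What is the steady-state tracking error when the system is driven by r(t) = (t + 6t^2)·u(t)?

System type = 2 (two poles at s=0). By superposition:
  • t: tracked with zero error.
  • 6t^2: e_ss = 12/K_a with K_a=264/247 → 247/22.
Total e_ss = 247/22.

247/22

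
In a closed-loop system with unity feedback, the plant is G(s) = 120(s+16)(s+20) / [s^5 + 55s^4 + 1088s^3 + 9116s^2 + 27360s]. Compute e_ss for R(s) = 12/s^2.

Lowest-order denominator term is 27360s, so the open loop has 1 pole at the origin → type 1 system.
K_v = lim_{s→0} s·G(s) = 120·16·20 / 27360 = 80/57.
e_ss = 12/K_v = 12/(80/57) = 8.55.

8.55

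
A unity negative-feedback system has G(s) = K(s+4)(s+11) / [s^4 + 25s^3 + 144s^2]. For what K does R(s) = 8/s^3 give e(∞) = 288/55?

The denominator has no term below 144s^2 — 2 poles at s=0, type 2.
K_a = lim_{s→0} s^2·G(s) = K·4·11 / 144 = (11/36)·K.
e_ss = 8/K_a = 288/55 ⇒ K_a = 55/36 ⇒ K = (55/36)/(11/36) = 5.

5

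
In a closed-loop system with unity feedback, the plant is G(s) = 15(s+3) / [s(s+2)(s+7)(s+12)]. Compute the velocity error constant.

System type = 1 (one pole at s=0).
K_v = lim_{s→0} s·G(s) = 15·3 / (2·7·12) = 15/56.

15/56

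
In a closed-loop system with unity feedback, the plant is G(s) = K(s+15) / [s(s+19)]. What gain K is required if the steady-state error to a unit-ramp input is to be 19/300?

G(s) has one factor of s in the denominator, so the system is type 1.
K_v = lim_{s→0} s·G(s) = K·15 / (19) = (15/19)·K.
e_ss = 1/K_v = 19/300 ⇒ K_v = 300/19 ⇒ K = (300/19)/(15/19) = 20.

20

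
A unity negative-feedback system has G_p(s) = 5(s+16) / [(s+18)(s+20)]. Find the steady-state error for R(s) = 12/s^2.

infinity

G_p(s) has no factors of s in the denominator, so the system is type 0.
K_v = lim_{s→0} s·G_p(s) = 0; the steady-state error to this ramp input grows without bound.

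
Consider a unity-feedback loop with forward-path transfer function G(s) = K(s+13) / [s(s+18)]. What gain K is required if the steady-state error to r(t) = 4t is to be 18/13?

4

The open loop has one pole at the origin → type 1 system.
K_v = lim_{s→0} s·G(s) = K·13 / (18) = (13/18)·K.
e_ss = 4/K_v = 18/13 ⇒ K_v = 26/9 ⇒ K = (26/9)/(13/18) = 4.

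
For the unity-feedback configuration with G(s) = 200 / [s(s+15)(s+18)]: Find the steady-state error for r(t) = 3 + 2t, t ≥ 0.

2.7

One free integrator in G(s): this is a type 1 system. Treating each term separately:
  • 3: tracked with zero error.
  • 2t: e_ss = 2/K_v with K_v=20/27 → 2.7.
Total e_ss = 2.7.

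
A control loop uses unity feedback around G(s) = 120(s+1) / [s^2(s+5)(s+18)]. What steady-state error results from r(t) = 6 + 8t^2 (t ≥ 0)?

12

The open loop has two poles at the origin → type 2 system. By superposition:
  • 6: tracked with zero error.
  • 8t^2: e_ss = 16/K_a with K_a=4/3 → 12.
Total e_ss = 12.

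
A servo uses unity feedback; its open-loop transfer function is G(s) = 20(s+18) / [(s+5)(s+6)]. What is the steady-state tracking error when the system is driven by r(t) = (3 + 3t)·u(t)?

infinity

G(s) has no factors of s in the denominator, so the system is type 0. Treating each term separately:
  • 3: e_ss = 3/(1+K_p) with K_p=12 → 3/13.
  • 3t: a type-0 system cannot track it, e_ss → ∞.
The unbounded component dominates.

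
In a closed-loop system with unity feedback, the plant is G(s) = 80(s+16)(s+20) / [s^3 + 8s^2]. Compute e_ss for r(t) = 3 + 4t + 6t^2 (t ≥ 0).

3/800

The denominator has no term below 8s^2 — 2 poles at s=0, type 2. Treating each term separately:
  • 3: tracked with zero error.
  • 4t: tracked with zero error.
  • 6t^2: e_ss = 12/K_a with K_a=3200 → 3/800.
Total e_ss = 3/800.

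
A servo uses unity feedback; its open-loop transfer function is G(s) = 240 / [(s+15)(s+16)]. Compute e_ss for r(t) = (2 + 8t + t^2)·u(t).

The open loop has no poles at the origin → type 0 system. Taking each input component in turn:
  • 2: e_ss = 2/(1+K_p) with K_p=1 → 1.
  • 8t: a type-0 system cannot track it, e_ss → ∞.
  • t^2: a type-0 system cannot track it, e_ss → ∞.
The unbounded component dominates.

infinity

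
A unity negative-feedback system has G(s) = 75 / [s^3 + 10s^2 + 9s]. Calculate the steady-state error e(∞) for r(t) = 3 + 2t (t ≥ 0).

0.24

The denominator has no term below 9s — 1 pole at s=0, type 1. Taking each input component in turn:
  • 3: tracked with zero error.
  • 2t: e_ss = 2/K_v with K_v=25/3 → 0.24.
Total e_ss = 0.24.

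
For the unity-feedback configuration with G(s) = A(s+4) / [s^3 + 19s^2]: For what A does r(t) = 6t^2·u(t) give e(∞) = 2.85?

The denominator has no term below 19s^2 — 2 poles at s=0, type 2.
K_a = lim_{s→0} s^2·G(s) = A·4 / 19 = (4/19)·A.
e_ss = 12/K_a = 2.85 ⇒ K_a = 80/19 ⇒ A = (80/19)/(4/19) = 20.

20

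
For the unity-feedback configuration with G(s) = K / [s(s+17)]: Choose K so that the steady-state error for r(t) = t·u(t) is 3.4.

5

G(s) has one factor of s in the denominator, so the system is type 1.
K_v = lim_{s→0} s·G(s) = K / (17) = (1/17)·K.
e_ss = 1/K_v = 3.4 ⇒ K_v = 5/17 ⇒ K = (5/17)/(1/17) = 5.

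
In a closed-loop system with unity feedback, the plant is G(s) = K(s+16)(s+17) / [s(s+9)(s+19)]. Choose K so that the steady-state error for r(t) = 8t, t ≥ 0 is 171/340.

10

One free integrator in G(s): this is a type 1 system.
K_v = lim_{s→0} s·G(s) = K·16·17 / (9·19) = (272/171)·K.
e_ss = 8/K_v = 171/340 ⇒ K_v = 2720/171 ⇒ K = (2720/171)/(272/171) = 10.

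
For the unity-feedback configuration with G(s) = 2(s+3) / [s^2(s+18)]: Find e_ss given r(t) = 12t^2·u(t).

72

Two free integrators in G(s): this is a type 2 system.
K_a = lim_{s→0} s^2·G(s) = 2·3 / (18) = 1/3.
r(t) = 12t^2 gives R(s) = 24/s^3.
e_ss = 24/K_a = 24/(1/3) = 72.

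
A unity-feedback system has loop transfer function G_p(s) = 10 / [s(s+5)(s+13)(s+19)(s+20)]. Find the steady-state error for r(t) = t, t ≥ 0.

G_p(s) has one factor of s in the denominator, so the system is type 1.
K_v = lim_{s→0} s·G_p(s) = 10 / (5·13·19·20) = 1/2470.
e_ss = 1/K_v = 1/(1/2470) = 2470.

2470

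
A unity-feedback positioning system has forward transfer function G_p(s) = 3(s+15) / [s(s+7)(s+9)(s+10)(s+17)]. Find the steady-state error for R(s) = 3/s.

System type = 1 (one pole at s=0).
A type-1 system has K_p = ∞, so it tracks a step input with zero steady-state error.

0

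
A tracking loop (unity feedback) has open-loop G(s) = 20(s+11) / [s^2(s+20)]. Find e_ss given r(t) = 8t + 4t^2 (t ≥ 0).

System type = 2 (two poles at s=0). By superposition:
  • 8t: tracked with zero error.
  • 4t^2: e_ss = 8/K_a with K_a=11 → 8/11.
Total e_ss = 8/11.

8/11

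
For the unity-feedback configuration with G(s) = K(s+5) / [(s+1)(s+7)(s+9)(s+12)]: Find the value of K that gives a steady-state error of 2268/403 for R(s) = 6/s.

10

System type = 0 (no poles at s=0).
K_p = lim_{s→0} G(s) = K·5 / (1·7·9·12) = (5/756)·K.
e_ss = 6/(1 + K_p) = 2268/403 ⇒ 1 + (5/756)·K = 403/378 ⇒ K = 10.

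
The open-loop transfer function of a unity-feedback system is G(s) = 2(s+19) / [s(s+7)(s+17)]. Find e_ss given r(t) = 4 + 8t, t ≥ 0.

476/19

One free integrator in G(s): this is a type 1 system. Treating each term separately:
  • 4: tracked with zero error.
  • 8t: e_ss = 8/K_v with K_v=38/119 → 476/19.
Total e_ss = 476/19.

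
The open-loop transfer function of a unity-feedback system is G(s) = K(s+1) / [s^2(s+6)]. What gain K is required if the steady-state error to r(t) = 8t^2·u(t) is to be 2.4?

Two free integrators in G(s): this is a type 2 system.
K_a = lim_{s→0} s^2·G(s) = K·1 / (6) = (1/6)·K.
e_ss = 16/K_a = 2.4 ⇒ K_a = 20/3 ⇒ K = (20/3)/(1/6) = 40.

40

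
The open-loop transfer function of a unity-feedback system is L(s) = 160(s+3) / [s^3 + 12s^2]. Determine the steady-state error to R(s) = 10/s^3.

Factoring s^2 from the denominator leaves a polynomial with constant term 12, so the system is type 2.
K_a = lim_{s→0} s^2·L(s) = 160·3 / 12 = 40.
r(t) = 5t^2 gives R(s) = 10/s^3.
e_ss = 10/K_a = 10/40 = 0.25.

0.25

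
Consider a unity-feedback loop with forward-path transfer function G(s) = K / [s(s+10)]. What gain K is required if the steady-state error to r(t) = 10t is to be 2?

G(s) has one factor of s in the denominator, so the system is type 1.
K_v = lim_{s→0} s·G(s) = K / (10) = 0.1·K.
e_ss = 10/K_v = 2 ⇒ K_v = 5 ⇒ K = 5/0.1 = 50.

50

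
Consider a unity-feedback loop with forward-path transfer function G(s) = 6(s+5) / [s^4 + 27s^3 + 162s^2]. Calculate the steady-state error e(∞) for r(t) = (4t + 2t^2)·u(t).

Factoring s^2 from the denominator leaves a polynomial with constant term 162, so the system is type 2. Treating each term separately:
  • 4t: tracked with zero error.
  • 2t^2: e_ss = 4/K_a with K_a=5/27 → 21.6.
Total e_ss = 21.6.

21.6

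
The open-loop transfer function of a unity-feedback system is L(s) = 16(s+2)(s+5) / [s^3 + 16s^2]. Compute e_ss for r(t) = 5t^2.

1

Factoring s^2 from the denominator leaves a polynomial with constant term 16, so the system is type 2.
K_a = lim_{s→0} s^2·L(s) = 16·2·5 / 16 = 10.
r(t) = 5t^2 gives R(s) = 10/s^3.
e_ss = 10/K_a = 10/10 = 1.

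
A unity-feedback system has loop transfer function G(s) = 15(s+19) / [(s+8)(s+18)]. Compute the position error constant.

95/48

No free integrators in G(s): this is a type 0 system.
K_p = lim_{s→0} G(s) = 15·19 / (8·18) = 95/48.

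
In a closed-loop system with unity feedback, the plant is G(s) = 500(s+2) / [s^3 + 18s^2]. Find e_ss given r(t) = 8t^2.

Factoring s^2 from the denominator leaves a polynomial with constant term 18, so the system is type 2.
K_a = lim_{s→0} s^2·G(s) = 500·2 / 18 = 500/9.
r(t) = 8t^2 gives R(s) = 16/s^3.
e_ss = 16/K_a = 16/(500/9) = 0.288.

0.288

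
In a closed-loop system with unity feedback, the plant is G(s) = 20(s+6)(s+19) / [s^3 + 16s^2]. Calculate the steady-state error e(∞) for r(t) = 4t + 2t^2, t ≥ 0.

The denominator has no term below 16s^2 — 2 poles at s=0, type 2. By superposition:
  • 4t: tracked with zero error.
  • 2t^2: e_ss = 4/K_a with K_a=142.5 → 8/285.
Total e_ss = 8/285.

8/285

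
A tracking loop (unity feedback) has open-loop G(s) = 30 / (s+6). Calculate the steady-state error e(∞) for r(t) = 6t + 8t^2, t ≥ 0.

infinity

System type = 0 (no poles at s=0). Taking each input component in turn:
  • 6t: a type-0 system cannot track it, e_ss → ∞.
  • 8t^2: a type-0 system cannot track it, e_ss → ∞.
The unbounded component dominates.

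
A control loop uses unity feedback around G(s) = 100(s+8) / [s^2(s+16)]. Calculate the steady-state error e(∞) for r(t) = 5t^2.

0.2

The open loop has two poles at the origin → type 2 system.
K_a = lim_{s→0} s^2·G(s) = 100·8 / (16) = 50.
r(t) = 5t^2 gives R(s) = 10/s^3.
e_ss = 10/K_a = 10/50 = 0.2.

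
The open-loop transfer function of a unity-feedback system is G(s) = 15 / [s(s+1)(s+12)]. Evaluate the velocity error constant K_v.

System type = 1 (one pole at s=0).
K_v = lim_{s→0} s·G(s) = 15 / (1·12) = 1.25.

1.25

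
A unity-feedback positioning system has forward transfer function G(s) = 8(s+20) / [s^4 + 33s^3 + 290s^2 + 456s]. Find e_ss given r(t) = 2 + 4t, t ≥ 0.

11.4

Factoring s from the denominator leaves a polynomial with constant term 456, so the system is type 1. Treating each term separately:
  • 2: tracked with zero error.
  • 4t: e_ss = 4/K_v with K_v=20/57 → 11.4.
Total e_ss = 11.4.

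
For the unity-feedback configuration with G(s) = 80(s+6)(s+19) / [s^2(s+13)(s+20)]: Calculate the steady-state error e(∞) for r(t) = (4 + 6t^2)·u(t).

13/38

The open loop has two poles at the origin → type 2 system. By superposition:
  • 4: tracked with zero error.
  • 6t^2: e_ss = 12/K_a with K_a=456/13 → 13/38.
Total e_ss = 13/38.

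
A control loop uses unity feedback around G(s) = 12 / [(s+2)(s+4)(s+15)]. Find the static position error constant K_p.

The open loop has no poles at the origin → type 0 system.
K_p = lim_{s→0} G(s) = 12 / (2·4·15) = 0.1.

0.1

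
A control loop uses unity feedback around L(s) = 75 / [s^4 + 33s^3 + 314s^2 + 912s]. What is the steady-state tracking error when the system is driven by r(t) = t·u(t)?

12.16

Lowest-order denominator term is 912s, so the open loop has 1 pole at the origin → type 1 system.
K_v = lim_{s→0} s·L(s) = 75 / 912 = 25/304.
e_ss = 1/K_v = 1/(25/304) = 12.16.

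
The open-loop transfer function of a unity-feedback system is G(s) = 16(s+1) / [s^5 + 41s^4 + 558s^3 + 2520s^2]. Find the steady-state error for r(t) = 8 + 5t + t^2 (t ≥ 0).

Lowest-order denominator term is 2520s^2, so the open loop has 2 poles at the origin → type 2 system. Treating each term separately:
  • 8: tracked with zero error.
  • 5t: tracked with zero error.
  • t^2: e_ss = 2/K_a with K_a=2/315 → 315.
Total e_ss = 315.

315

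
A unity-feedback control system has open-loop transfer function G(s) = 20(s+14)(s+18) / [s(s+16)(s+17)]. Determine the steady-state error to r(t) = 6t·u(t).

34/105

System type = 1 (one pole at s=0).
K_v = lim_{s→0} s·G(s) = 20·14·18 / (16·17) = 315/17.
e_ss = 6/K_v = 6/(315/17) = 34/105.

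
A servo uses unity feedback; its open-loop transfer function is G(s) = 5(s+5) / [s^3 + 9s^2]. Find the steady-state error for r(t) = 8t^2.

5.76

The denominator has no term below 9s^2 — 2 poles at s=0, type 2.
K_a = lim_{s→0} s^2·G(s) = 5·5 / 9 = 25/9.
r(t) = 8t^2 gives R(s) = 16/s^3.
e_ss = 16/K_a = 16/(25/9) = 5.76.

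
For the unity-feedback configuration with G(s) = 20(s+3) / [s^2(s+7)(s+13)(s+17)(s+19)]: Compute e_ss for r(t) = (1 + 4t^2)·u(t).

58786/15

The open loop has two poles at the origin → type 2 system. By superposition:
  • 1: tracked with zero error.
  • 4t^2: e_ss = 8/K_a with K_a=60/29393 → 58786/15.
Total e_ss = 58786/15.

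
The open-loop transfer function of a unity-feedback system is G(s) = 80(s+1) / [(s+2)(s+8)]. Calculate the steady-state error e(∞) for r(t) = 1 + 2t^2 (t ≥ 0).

System type = 0 (no poles at s=0). By superposition:
  • 1: e_ss = 1/(1+K_p) with K_p=5 → 1/6.
  • 2t^2: a type-0 system cannot track it, e_ss → ∞.
The unbounded component dominates.

infinity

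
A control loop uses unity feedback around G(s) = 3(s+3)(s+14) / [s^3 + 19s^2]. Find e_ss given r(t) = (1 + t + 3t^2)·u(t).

Lowest-order denominator term is 19s^2, so the open loop has 2 poles at the origin → type 2 system. By superposition:
  • 1: tracked with zero error.
  • t: tracked with zero error.
  • 3t^2: e_ss = 6/K_a with K_a=126/19 → 19/21.
Total e_ss = 19/21.

19/21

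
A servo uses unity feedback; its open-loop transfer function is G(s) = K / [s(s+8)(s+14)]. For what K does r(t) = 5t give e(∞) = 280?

2

The open loop has one pole at the origin → type 1 system.
K_v = lim_{s→0} s·G(s) = K / (8·14) = (1/112)·K.
e_ss = 5/K_v = 280 ⇒ K_v = 1/56 ⇒ K = (1/56)/(1/112) = 2.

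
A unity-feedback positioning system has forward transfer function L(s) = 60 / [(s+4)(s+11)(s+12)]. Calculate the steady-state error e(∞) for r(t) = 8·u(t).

352/49

L(s) has no factors of s in the denominator, so the system is type 0.
K_p = lim_{s→0} L(s) = 60 / (4·11·12) = 5/44.
e_ss = 8/(1 + K_p) = 8/(49/44) = 352/49.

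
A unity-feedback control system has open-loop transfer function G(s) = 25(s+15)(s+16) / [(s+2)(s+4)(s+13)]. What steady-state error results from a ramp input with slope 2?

infinity

The open loop has no poles at the origin → type 0 system.
For a type-0 system K_v = 0, so e_ss to a ramp input is unbounded.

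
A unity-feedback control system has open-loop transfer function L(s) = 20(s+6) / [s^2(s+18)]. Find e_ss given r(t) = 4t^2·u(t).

1.2

L(s) has two factors of s in the denominator, so the system is type 2.
K_a = lim_{s→0} s^2·L(s) = 20·6 / (18) = 20/3.
r(t) = 4t^2 gives R(s) = 8/s^3.
e_ss = 8/K_a = 8/(20/3) = 1.2.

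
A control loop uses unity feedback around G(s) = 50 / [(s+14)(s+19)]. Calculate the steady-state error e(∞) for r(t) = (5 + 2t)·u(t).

The open loop has no poles at the origin → type 0 system. Taking each input component in turn:
  • 5: e_ss = 5/(1+K_p) with K_p=25/133 → 665/158.
  • 2t: a type-0 system cannot track it, e_ss → ∞.
The unbounded component dominates.

infinity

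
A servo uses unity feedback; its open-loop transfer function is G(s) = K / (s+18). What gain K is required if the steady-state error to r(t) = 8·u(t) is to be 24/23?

120

System type = 0 (no poles at s=0).
K_p = lim_{s→0} G(s) = K / (18) = (1/18)·K.
e_ss = 8/(1 + K_p) = 24/23 ⇒ 1 + (1/18)·K = 23/3 ⇒ K = 120.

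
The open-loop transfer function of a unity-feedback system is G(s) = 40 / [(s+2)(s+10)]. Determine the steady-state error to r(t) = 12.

G(s) has no factors of s in the denominator, so the system is type 0.
K_p = lim_{s→0} G(s) = 40 / (2·10) = 2.
e_ss = 12/(1 + K_p) = 12/3 = 4.

4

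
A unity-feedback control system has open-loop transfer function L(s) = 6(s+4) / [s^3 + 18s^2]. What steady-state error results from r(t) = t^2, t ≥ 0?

1.5

Factoring s^2 from the denominator leaves a polynomial with constant term 18, so the system is type 2.
K_a = lim_{s→0} s^2·L(s) = 6·4 / 18 = 4/3.
r(t) = t^2 gives R(s) = 2/s^3.
e_ss = 2/K_a = 2/(4/3) = 1.5.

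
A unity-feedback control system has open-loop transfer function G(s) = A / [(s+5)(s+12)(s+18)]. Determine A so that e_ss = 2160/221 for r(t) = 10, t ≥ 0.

The open loop has no poles at the origin → type 0 system.
K_p = lim_{s→0} G(s) = A / (5·12·18) = (1/1080)·A.
e_ss = 10/(1 + K_p) = 2160/221 ⇒ 1 + (1/1080)·A = 221/216 ⇒ A = 25.

25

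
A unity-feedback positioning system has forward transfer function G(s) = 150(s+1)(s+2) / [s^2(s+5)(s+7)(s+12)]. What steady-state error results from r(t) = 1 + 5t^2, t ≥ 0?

G(s) has two factors of s in the denominator, so the system is type 2. By superposition:
  • 1: tracked with zero error.
  • 5t^2: e_ss = 10/K_a with K_a=5/7 → 14.
Total e_ss = 14.

14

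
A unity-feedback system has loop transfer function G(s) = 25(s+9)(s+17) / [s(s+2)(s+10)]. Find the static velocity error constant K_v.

191.25

One free integrator in G(s): this is a type 1 system.
K_v = lim_{s→0} s·G(s) = 25·9·17 / (2·10) = 191.25.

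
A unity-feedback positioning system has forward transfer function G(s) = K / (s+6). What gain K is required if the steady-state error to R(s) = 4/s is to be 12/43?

80

System type = 0 (no poles at s=0).
K_p = lim_{s→0} G(s) = K / (6) = (1/6)·K.
e_ss = 4/(1 + K_p) = 12/43 ⇒ 1 + (1/6)·K = 43/3 ⇒ K = 80.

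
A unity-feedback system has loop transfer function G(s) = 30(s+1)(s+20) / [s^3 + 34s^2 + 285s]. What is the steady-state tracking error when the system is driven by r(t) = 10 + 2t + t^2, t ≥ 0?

infinity

Factoring s from the denominator leaves a polynomial with constant term 285, so the system is type 1. By superposition:
  • 10: tracked with zero error.
  • 2t: e_ss = 2/K_v with K_v=40/19 → 0.95.
  • t^2: a type-1 system cannot track it, e_ss → ∞.
The unbounded component dominates.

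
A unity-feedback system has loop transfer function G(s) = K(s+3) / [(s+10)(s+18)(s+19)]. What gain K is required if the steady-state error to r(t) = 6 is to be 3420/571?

G(s) has no factors of s in the denominator, so the system is type 0.
K_p = lim_{s→0} G(s) = K·3 / (10·18·19) = (1/1140)·K.
e_ss = 6/(1 + K_p) = 3420/571 ⇒ 1 + (1/1140)·K = 571/570 ⇒ K = 2.

2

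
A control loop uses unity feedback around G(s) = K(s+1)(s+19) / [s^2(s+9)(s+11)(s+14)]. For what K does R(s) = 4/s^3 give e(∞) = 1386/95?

The open loop has two poles at the origin → type 2 system.
K_a = lim_{s→0} s^2·G(s) = K·1·19 / (9·11·14) = (19/1386)·K.
e_ss = 4/K_a = 1386/95 ⇒ K_a = 190/693 ⇒ K = (190/693)/(19/1386) = 20.

20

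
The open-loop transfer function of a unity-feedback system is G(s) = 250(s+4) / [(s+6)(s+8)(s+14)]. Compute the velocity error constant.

0

System type = 0 (no poles at s=0).
K_v = lim_{s→0} s·G(s) = 0 (the extra factor of s kills the finite limit).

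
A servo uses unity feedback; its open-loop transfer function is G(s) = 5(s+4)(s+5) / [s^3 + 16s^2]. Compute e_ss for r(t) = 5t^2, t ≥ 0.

1.6

The denominator has no term below 16s^2 — 2 poles at s=0, type 2.
K_a = lim_{s→0} s^2·G(s) = 5·4·5 / 16 = 6.25.
r(t) = 5t^2 gives R(s) = 10/s^3.
e_ss = 10/K_a = 10/6.25 = 1.6.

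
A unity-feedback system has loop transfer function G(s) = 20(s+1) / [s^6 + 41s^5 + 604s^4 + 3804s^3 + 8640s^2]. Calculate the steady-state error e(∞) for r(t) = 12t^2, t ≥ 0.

10368

Lowest-order denominator term is 8640s^2, so the open loop has 2 poles at the origin → type 2 system.
K_a = lim_{s→0} s^2·G(s) = 20·1 / 8640 = 1/432.
r(t) = 12t^2 gives R(s) = 24/s^3.
e_ss = 24/K_a = 24/(1/432) = 10368.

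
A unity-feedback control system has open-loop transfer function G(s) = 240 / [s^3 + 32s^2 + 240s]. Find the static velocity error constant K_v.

Factoring s from the denominator leaves a polynomial with constant term 240, so the system is type 1.
K_v = lim_{s→0} s·G(s) = 240 / 240 = 1.

1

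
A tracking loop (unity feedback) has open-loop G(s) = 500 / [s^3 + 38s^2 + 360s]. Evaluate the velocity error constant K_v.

Factoring s from the denominator leaves a polynomial with constant term 360, so the system is type 1.
K_v = lim_{s→0} s·G(s) = 500 / 360 = 25/18.

25/18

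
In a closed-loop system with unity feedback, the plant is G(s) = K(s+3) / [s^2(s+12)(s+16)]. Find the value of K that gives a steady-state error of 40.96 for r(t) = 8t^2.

25

System type = 2 (two poles at s=0).
K_a = lim_{s→0} s^2·G(s) = K·3 / (12·16) = (1/64)·K.
e_ss = 16/K_a = 40.96 ⇒ K_a = 25/64 ⇒ K = (25/64)/(1/64) = 25.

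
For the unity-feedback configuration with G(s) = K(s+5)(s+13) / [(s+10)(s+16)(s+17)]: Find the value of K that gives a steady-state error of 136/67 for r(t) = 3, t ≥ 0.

20

G(s) has no factors of s in the denominator, so the system is type 0.
K_p = lim_{s→0} G(s) = K·5·13 / (10·16·17) = (13/544)·K.
e_ss = 3/(1 + K_p) = 136/67 ⇒ 1 + (13/544)·K = 201/136 ⇒ K = 20.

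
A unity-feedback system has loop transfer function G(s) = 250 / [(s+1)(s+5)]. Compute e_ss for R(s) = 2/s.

2/51

The open loop has no poles at the origin → type 0 system.
K_p = lim_{s→0} G(s) = 250 / (1·5) = 50.
e_ss = 2/(1 + K_p) = 2/51.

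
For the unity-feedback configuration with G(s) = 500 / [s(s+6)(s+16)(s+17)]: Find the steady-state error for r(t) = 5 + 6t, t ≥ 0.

19.584

One free integrator in G(s): this is a type 1 system. Treating each term separately:
  • 5: tracked with zero error.
  • 6t: e_ss = 6/K_v with K_v=125/408 → 19.584.
Total e_ss = 19.584.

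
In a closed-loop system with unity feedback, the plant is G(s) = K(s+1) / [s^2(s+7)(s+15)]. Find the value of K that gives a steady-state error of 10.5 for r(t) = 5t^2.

The open loop has two poles at the origin → type 2 system.
K_a = lim_{s→0} s^2·G(s) = K·1 / (7·15) = (1/105)·K.
e_ss = 10/K_a = 10.5 ⇒ K_a = 20/21 ⇒ K = (20/21)/(1/105) = 100.

100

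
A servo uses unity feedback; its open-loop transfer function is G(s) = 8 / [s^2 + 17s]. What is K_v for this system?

Factoring s from the denominator leaves a polynomial with constant term 17, so the system is type 1.
K_v = lim_{s→0} s·G(s) = 8 / 17 = 8/17.

8/17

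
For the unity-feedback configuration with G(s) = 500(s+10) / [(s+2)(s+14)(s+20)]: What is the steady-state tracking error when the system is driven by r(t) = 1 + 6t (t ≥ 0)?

infinity

System type = 0 (no poles at s=0). By superposition:
  • 1: e_ss = 1/(1+K_p) with K_p=125/14 → 14/139.
  • 6t: a type-0 system cannot track it, e_ss → ∞.
The unbounded component dominates.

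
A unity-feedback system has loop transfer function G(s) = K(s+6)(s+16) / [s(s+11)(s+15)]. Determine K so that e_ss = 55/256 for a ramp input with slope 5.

40

G(s) has one factor of s in the denominator, so the system is type 1.
K_v = lim_{s→0} s·G(s) = K·6·16 / (11·15) = (32/55)·K.
e_ss = 5/K_v = 55/256 ⇒ K_v = 256/11 ⇒ K = (256/11)/(32/55) = 40.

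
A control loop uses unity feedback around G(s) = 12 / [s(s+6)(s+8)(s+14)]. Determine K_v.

G(s) has one factor of s in the denominator, so the system is type 1.
K_v = lim_{s→0} s·G(s) = 12 / (6·8·14) = 1/56.

1/56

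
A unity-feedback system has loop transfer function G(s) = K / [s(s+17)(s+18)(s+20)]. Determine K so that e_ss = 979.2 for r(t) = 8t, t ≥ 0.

G(s) has one factor of s in the denominator, so the system is type 1.
K_v = lim_{s→0} s·G(s) = K / (17·18·20) = (1/6120)·K.
e_ss = 8/K_v = 979.2 ⇒ K_v = 5/612 ⇒ K = (5/612)/(1/6120) = 50.

50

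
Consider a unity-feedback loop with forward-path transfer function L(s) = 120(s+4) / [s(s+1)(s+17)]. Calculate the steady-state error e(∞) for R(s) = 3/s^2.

17/160

One free integrator in L(s): this is a type 1 system.
K_v = lim_{s→0} s·L(s) = 120·4 / (1·17) = 480/17.
e_ss = 3/K_v = 3/(480/17) = 17/160.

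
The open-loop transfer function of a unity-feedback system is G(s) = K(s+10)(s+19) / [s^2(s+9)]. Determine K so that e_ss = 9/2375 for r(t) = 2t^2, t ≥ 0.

50

The open loop has two poles at the origin → type 2 system.
K_a = lim_{s→0} s^2·G(s) = K·10·19 / (9) = (190/9)·K.
e_ss = 4/K_a = 9/2375 ⇒ K_a = 9500/9 ⇒ K = (9500/9)/(190/9) = 50.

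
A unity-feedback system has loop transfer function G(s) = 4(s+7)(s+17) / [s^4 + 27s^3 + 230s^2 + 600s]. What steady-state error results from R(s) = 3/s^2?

The denominator has no term below 600s — 1 pole at s=0, type 1.
K_v = lim_{s→0} s·G(s) = 4·7·17 / 600 = 119/150.
e_ss = 3/K_v = 3/(119/150) = 450/119.

450/119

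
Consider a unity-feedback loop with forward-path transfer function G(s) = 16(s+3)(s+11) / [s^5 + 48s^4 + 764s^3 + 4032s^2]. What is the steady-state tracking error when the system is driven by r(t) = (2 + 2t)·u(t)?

0

The denominator has no term below 4032s^2 — 2 poles at s=0, type 2. Taking each input component in turn:
  • 2: tracked with zero error.
  • 2t: tracked with zero error.
Total e_ss = 0.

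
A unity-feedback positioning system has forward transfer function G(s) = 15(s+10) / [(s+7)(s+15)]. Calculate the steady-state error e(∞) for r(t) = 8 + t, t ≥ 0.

infinity

G(s) has no factors of s in the denominator, so the system is type 0. By superposition:
  • 8: e_ss = 8/(1+K_p) with K_p=10/7 → 56/17.
  • t: a type-0 system cannot track it, e_ss → ∞.
The unbounded component dominates.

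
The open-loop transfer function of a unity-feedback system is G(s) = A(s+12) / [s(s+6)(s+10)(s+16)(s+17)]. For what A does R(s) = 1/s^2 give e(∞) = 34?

System type = 1 (one pole at s=0).
K_v = lim_{s→0} s·G(s) = A·12 / (6·10·16·17) = (1/1360)·A.
e_ss = 1/K_v = 34 ⇒ K_v = 1/34 ⇒ A = (1/34)/(1/1360) = 40.

40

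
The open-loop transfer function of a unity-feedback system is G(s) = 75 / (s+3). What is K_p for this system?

System type = 0 (no poles at s=0).
K_p = lim_{s→0} G(s) = 75 / (3) = 25.

25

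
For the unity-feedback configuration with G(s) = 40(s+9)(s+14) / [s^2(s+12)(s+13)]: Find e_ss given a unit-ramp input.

0

G(s) has two factors of s in the denominator, so the system is type 2.
K_v = ∞ for a type-2 system; e_ss to a ramp is zero.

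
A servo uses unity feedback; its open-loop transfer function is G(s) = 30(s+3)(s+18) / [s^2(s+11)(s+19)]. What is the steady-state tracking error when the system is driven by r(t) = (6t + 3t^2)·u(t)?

The open loop has two poles at the origin → type 2 system. Treating each term separately:
  • 6t: tracked with zero error.
  • 3t^2: e_ss = 6/K_a with K_a=1620/209 → 209/270.
Total e_ss = 209/270.

209/270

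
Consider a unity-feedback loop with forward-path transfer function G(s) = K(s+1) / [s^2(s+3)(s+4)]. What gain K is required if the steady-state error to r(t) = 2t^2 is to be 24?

System type = 2 (two poles at s=0).
K_a = lim_{s→0} s^2·G(s) = K·1 / (3·4) = (1/12)·K.
e_ss = 4/K_a = 24 ⇒ K_a = 1/6 ⇒ K = (1/6)/(1/12) = 2.

2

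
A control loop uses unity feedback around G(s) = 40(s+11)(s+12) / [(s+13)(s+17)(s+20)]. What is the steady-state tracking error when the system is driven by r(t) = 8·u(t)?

1768/485

The open loop has no poles at the origin → type 0 system.
K_p = lim_{s→0} G(s) = 40·11·12 / (13·17·20) = 264/221.
e_ss = 8/(1 + K_p) = 8/(485/221) = 1768/485.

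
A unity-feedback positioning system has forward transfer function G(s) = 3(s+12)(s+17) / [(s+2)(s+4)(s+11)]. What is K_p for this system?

System type = 0 (no poles at s=0).
K_p = lim_{s→0} G(s) = 3·12·17 / (2·4·11) = 153/22.

153/22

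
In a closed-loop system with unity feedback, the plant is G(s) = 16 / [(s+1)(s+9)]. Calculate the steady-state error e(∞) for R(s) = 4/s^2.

infinity

System type = 0 (no poles at s=0).
K_v = lim_{s→0} s·G(s) = 0; the steady-state error to this ramp input grows without bound.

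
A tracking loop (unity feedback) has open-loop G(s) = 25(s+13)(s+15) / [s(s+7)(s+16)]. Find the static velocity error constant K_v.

System type = 1 (one pole at s=0).
K_v = lim_{s→0} s·G(s) = 25·13·15 / (7·16) = 4875/112.

4875/112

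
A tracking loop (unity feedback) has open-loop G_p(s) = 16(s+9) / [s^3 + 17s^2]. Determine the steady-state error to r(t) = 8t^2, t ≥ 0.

The denominator has no term below 17s^2 — 2 poles at s=0, type 2.
K_a = lim_{s→0} s^2·G_p(s) = 16·9 / 17 = 144/17.
r(t) = 8t^2 gives R(s) = 16/s^3.
e_ss = 16/K_a = 16/(144/17) = 17/9.

17/9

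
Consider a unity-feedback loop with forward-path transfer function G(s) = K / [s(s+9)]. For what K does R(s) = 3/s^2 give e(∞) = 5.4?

The open loop has one pole at the origin → type 1 system.
K_v = lim_{s→0} s·G(s) = K / (9) = (1/9)·K.
e_ss = 3/K_v = 5.4 ⇒ K_v = 5/9 ⇒ K = (5/9)/(1/9) = 5.

5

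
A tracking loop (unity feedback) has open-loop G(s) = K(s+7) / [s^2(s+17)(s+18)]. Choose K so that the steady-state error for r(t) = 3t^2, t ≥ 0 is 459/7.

4

Two free integrators in G(s): this is a type 2 system.
K_a = lim_{s→0} s^2·G(s) = K·7 / (17·18) = (7/306)·K.
e_ss = 6/K_a = 459/7 ⇒ K_a = 14/153 ⇒ K = (14/153)/(7/306) = 4.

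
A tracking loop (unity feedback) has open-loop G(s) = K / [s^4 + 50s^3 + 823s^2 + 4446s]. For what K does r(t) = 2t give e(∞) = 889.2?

10

The denominator has no term below 4446s — 1 pole at s=0, type 1.
K_v = lim_{s→0} s·G(s) = K / 4446 = (1/4446)·K.
e_ss = 2/K_v = 889.2 ⇒ K_v = 5/2223 ⇒ K = (5/2223)/(1/4446) = 10.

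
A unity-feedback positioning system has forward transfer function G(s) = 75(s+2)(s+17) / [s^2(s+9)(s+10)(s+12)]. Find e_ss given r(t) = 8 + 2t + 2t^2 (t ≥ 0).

The open loop has two poles at the origin → type 2 system. Treating each term separately:
  • 8: tracked with zero error.
  • 2t: tracked with zero error.
  • 2t^2: e_ss = 4/K_a with K_a=85/36 → 144/85.
Total e_ss = 144/85.

144/85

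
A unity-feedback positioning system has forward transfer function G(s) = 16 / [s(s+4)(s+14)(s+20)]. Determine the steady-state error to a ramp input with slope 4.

One free integrator in G(s): this is a type 1 system.
K_v = lim_{s→0} s·G(s) = 16 / (4·14·20) = 1/70.
e_ss = 4/K_v = 4/(1/70) = 280.

280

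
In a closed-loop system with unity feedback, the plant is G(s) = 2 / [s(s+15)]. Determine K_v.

One free integrator in G(s): this is a type 1 system.
K_v = lim_{s→0} s·G(s) = 2 / (15) = 2/15.

2/15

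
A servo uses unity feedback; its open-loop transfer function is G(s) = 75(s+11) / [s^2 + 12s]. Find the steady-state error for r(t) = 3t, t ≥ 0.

12/275

Lowest-order denominator term is 12s, so the open loop has 1 pole at the origin → type 1 system.
K_v = lim_{s→0} s·G(s) = 75·11 / 12 = 68.75.
e_ss = 3/K_v = 3/68.75 = 12/275.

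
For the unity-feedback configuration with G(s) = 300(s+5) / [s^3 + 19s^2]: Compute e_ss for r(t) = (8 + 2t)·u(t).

0

Lowest-order denominator term is 19s^2, so the open loop has 2 poles at the origin → type 2 system. Treating each term separately:
  • 8: tracked with zero error.
  • 2t: tracked with zero error.
Total e_ss = 0.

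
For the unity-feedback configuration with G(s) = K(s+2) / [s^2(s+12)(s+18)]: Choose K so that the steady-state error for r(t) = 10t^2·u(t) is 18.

System type = 2 (two poles at s=0).
K_a = lim_{s→0} s^2·G(s) = K·2 / (12·18) = (1/108)·K.
e_ss = 20/K_a = 18 ⇒ K_a = 10/9 ⇒ K = (10/9)/(1/108) = 120.

120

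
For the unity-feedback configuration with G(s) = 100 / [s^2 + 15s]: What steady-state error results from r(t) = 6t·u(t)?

0.9

Factoring s from the denominator leaves a polynomial with constant term 15, so the system is type 1.
K_v = lim_{s→0} s·G(s) = 100 / 15 = 20/3.
e_ss = 6/K_v = 6/(20/3) = 0.9.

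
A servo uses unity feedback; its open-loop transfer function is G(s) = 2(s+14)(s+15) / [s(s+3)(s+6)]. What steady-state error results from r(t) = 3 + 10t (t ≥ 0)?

3/7

G(s) has one factor of s in the denominator, so the system is type 1. By superposition:
  • 3: tracked with zero error.
  • 10t: e_ss = 10/K_v with K_v=70/3 → 3/7.
Total e_ss = 3/7.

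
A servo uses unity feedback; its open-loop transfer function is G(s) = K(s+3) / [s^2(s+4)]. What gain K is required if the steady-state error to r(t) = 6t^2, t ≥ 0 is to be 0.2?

80

The open loop has two poles at the origin → type 2 system.
K_a = lim_{s→0} s^2·G(s) = K·3 / (4) = 0.75·K.
e_ss = 12/K_a = 0.2 ⇒ K_a = 60 ⇒ K = 60/0.75 = 80.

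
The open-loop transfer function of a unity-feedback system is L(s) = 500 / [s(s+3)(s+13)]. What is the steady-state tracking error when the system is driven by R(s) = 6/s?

System type = 1 (one pole at s=0).
K_p = ∞ for a type-1 system; e_ss to a step is zero.

0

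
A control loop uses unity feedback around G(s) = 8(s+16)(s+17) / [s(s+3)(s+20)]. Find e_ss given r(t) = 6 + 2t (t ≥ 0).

15/272

G(s) has one factor of s in the denominator, so the system is type 1. Treating each term separately:
  • 6: tracked with zero error.
  • 2t: e_ss = 2/K_v with K_v=544/15 → 15/272.
Total e_ss = 15/272.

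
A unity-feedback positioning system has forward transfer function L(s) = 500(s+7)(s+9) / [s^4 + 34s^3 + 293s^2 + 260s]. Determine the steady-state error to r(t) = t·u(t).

The denominator has no term below 260s — 1 pole at s=0, type 1.
K_v = lim_{s→0} s·L(s) = 500·7·9 / 260 = 1575/13.
e_ss = 1/K_v = 1/(1575/13) = 13/1575.

13/1575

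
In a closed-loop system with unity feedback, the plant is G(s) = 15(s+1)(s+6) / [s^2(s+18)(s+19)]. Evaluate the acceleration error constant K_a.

5/19

G(s) has two factors of s in the denominator, so the system is type 2.
K_a = lim_{s→0} s^2·G(s) = 15·1·6 / (18·19) = 5/19.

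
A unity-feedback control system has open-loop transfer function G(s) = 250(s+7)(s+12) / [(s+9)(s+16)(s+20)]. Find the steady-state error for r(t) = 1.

G(s) has no factors of s in the denominator, so the system is type 0.
K_p = lim_{s→0} G(s) = 250·7·12 / (9·16·20) = 175/24.
e_ss = 1/(1 + K_p) = 1/(199/24) = 24/199.

24/199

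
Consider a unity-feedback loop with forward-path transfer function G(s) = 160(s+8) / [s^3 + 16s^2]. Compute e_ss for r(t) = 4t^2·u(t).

0.1

Factoring s^2 from the denominator leaves a polynomial with constant term 16, so the system is type 2.
K_a = lim_{s→0} s^2·G(s) = 160·8 / 16 = 80.
r(t) = 4t^2 gives R(s) = 8/s^3.
e_ss = 8/K_a = 8/80 = 0.1.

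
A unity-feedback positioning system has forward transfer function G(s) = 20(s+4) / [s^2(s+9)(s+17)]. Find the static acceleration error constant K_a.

80/153

System type = 2 (two poles at s=0).
K_a = lim_{s→0} s^2·G(s) = 20·4 / (9·17) = 80/153.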